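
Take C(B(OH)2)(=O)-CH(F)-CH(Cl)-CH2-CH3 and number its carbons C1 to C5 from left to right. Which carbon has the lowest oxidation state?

Tallying each carbon's bonds:
C1: 1C, 2O, 1B → 0 + 2 − 1 = +1
C2: 2C, 1H, 1F → 0 − 1 + 1 = 0
C3: 2C, 1H, 1Cl → 0 − 1 + 1 = 0
C4: 2C, 2H → 0 − 2 = -2
C5: 1C, 3H → 0 − 3 = -3
The most reduced carbon is C5 at -3.

C5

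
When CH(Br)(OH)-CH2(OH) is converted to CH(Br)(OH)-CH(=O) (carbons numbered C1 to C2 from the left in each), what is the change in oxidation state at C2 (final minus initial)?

+2

Before: C2 has 1 bond to C, 2 bonds to H, 1 bond to O → oxidation state -1.
After: C2 has 1 bond to C, 1 bond to H, 2 bonds to O → oxidation state +1.
Δ = +1 − (-1) = +2, so this is an oxidation at C2.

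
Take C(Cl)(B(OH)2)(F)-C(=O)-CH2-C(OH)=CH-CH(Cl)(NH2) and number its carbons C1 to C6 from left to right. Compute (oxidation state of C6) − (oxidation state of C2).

-1

C6: 1C, 1H, 1N, 1Cl → 0 − 1 + 1 + 1 = +1
C2: 2C, 2O → 0 + 2 = +2
Difference: +1 − (+2) = -1.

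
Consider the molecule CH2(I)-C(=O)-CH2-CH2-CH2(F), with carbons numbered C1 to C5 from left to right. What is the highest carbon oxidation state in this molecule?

Tallying each carbon's bonds:
C1: 1C, 2H, 1I → 0 − 2 + 1 = -1
C2: 2C, 2O → 0 + 2 = +2
C3: 2C, 2H → 0 − 2 = -2
C4: 2C, 2H → 0 − 2 = -2
C5: 1C, 2H, 1F → 0 − 2 + 1 = -1
The highest value is +2.

+2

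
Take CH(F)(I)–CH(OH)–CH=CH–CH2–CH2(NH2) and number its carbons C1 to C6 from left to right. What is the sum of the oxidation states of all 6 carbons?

-4

Assign +1 per bond to O/N/halogen, −1 per bond to H or an electropositive element, and 0 per bond to carbon. Tallying each carbon:
C1: 1C, 1H, 1F, 1I → 0 − 1 + 1 + 1 = +1
C2: 2C, 1H, 1O → 0 − 1 + 1 = 0
C3: 3C, 1H → 0 − 1 = -1
C4: 3C, 1H → 0 − 1 = -1
C5: 2C, 2H → 0 − 2 = -2
C6: 1C, 2H, 1N → 0 − 2 + 1 = -1
Sum = +1 + 0 − 1 − 1 − 2 − 1 = -4.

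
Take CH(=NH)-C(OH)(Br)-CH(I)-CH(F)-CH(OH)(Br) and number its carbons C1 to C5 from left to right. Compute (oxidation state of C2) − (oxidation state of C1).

+1

C2: 2C, 1O, 1Br → 0 + 1 + 1 = +2
C1: 1C, 1H, 2N → 0 − 1 + 2 = +1
Difference: +2 − (+1) = +1.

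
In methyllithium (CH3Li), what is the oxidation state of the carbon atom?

-4

Assign +1 per bond to O/N/halogen, −1 per bond to H or an electropositive element, and 0 per bond to carbon.
The carbon has one bond to H (-1), one bond to H (-1), one bond to H (-1), one bond to Li (-1).
Oxidation state = -1 − 1 − 1 − 1 = -4.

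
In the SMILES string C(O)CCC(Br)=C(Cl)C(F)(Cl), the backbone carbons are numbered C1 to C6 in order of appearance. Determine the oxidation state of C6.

+1

Count +1 for every bond to an atom more electronegative than carbon and −1 for every bond to one less electronegative; C–C bonds are 0.
C6 has one bond to C (0), one bond to F (+1), one bond to H (-1), one bond to Cl (+1).
Oxidation state = 0 + 1 − 1 + 1 = +1.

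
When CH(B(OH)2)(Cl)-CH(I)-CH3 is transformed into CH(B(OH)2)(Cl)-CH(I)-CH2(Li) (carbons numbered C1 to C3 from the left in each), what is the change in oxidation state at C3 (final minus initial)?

Before: C3 has 1 bond to C, 3 bonds to H → oxidation state -3.
After: C3 has 1 bond to C, 2 bonds to H, 1 bond to Li → oxidation state -3.
Δ = -3 − (-3) = 0, so no net redox change at C3.

0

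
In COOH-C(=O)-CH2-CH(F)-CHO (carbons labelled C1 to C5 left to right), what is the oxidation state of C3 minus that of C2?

-4

C3: 2C, 2H → 0 − 2 = -2
C2: 2C, 2O → 0 + 2 = +2
Difference: -2 − (+2) = -4.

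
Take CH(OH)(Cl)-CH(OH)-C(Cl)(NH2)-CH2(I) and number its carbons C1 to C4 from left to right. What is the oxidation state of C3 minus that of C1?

+1

C3: 2C, 1N, 1Cl → 0 + 1 + 1 = +2
C1: 1C, 1H, 1O, 1Cl → 0 − 1 + 1 + 1 = +1
Difference: +2 − (+1) = +1.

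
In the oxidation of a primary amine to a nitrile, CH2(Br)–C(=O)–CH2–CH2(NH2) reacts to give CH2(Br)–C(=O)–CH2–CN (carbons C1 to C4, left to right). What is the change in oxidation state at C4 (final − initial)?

+4

Before: C4 has 1 bond to C, 2 bonds to H, 1 bond to N → oxidation state -1.
After: C4 has 1 bond to C, 3 bonds to N → oxidation state +3.
Δ = +3 − (-1) = +4, so this is an oxidation at C4.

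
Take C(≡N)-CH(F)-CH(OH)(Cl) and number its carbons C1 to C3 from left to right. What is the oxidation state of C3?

C3 has one bond to C (0), one bond to O (+1), one bond to H (-1), one bond to Cl (+1).
Oxidation state = 0 + 1 − 1 + 1 = +1.

+1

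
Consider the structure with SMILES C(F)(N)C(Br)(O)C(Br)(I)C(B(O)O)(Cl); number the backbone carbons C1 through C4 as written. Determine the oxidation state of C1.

+1

C1 has one bond to C (0), one bond to F (+1), one bond to N (+1), one bond to H (-1).
Oxidation state = 0 + 1 + 1 − 1 = +1.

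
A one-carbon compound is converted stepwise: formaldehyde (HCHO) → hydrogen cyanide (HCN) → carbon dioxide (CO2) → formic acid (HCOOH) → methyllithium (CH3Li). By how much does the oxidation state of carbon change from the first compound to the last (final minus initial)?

-4

Carbon oxidation states along the series — formaldehyde: 0, hydrogen cyanide: +2, carbon dioxide: +4, formic acid: +2, methyllithium: -4.
Net change = -4 − (0) = -4.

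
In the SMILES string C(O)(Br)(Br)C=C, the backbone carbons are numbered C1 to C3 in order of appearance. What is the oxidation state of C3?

-2

C3 has a double bond to C (2×0 = 0), one bond to H (-1), one bond to H (-1).
Oxidation state = 0 − 1 − 1 = -2.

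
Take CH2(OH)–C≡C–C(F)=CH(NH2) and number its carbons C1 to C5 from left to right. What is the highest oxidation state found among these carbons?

+1

Tallying each carbon's bonds:
C1: 1C, 2H, 1O → 0 − 2 + 1 = -1
C2: 4C → 0 = 0
C3: 4C → 0 = 0
C4: 3C, 1F → 0 + 1 = +1
C5: 2C, 1H, 1N → 0 − 1 + 1 = 0
The highest value is +1.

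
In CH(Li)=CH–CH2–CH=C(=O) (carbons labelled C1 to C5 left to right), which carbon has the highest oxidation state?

Tallying each carbon's bonds:
C1: 2C, 1H, 1Li → 0 − 1 − 1 = -2
C2: 3C, 1H → 0 − 1 = -1
C3: 2C, 2H → 0 − 2 = -2
C4: 3C, 1H → 0 − 1 = -1
C5: 2C, 2O → 0 + 2 = +2
The most oxidised carbon is C5 at +2.

C5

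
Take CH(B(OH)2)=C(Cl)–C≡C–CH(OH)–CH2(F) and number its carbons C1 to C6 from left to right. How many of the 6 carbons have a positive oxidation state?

1

Tallying each carbon's bonds:
C1: 2C, 1H, 1B → 0 − 1 − 1 = -2
C2: 3C, 1Cl → 0 + 1 = +1
C3: 4C → 0 = 0
C4: 4C → 0 = 0
C5: 2C, 1H, 1O → 0 − 1 + 1 = 0
C6: 1C, 2H, 1F → 0 − 2 + 1 = -1
1 carbon (C2) meets the condition.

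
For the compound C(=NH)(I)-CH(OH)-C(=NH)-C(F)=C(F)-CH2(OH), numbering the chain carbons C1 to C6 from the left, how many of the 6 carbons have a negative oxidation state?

1

Count +1 for every bond to an atom more electronegative than carbon and −1 for every bond to one less electronegative; C–C bonds are 0. Tallying each carbon:
C1: 1C, 2N, 1I → 0 + 2 + 1 = +3
C2: 2C, 1H, 1O → 0 − 1 + 1 = 0
C3: 2C, 2N → 0 + 2 = +2
C4: 3C, 1F → 0 + 1 = +1
C5: 3C, 1F → 0 + 1 = +1
C6: 1C, 2H, 1O → 0 − 2 + 1 = -1
1 carbon (C6) meets the condition.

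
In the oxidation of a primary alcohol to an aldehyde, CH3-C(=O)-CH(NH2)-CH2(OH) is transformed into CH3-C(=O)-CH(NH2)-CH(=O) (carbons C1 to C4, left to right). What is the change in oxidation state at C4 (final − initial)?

Before: C4 has 1 bond to C, 2 bonds to H, 1 bond to O → oxidation state -1.
After: C4 has 1 bond to C, 1 bond to H, 2 bonds to O → oxidation state +1.
Δ = +1 − (-1) = +2, so this is an oxidation at C4.

+2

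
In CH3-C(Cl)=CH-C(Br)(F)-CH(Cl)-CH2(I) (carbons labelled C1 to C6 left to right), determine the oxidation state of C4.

+2

Count +1 for every bond to an atom more electronegative than carbon and −1 for every bond to one less electronegative; C–C bonds are 0.
C4 has one bond to C (0), one bond to C (0), one bond to Br (+1), one bond to F (+1).
Oxidation state = 0 + 0 + 1 + 1 = +2.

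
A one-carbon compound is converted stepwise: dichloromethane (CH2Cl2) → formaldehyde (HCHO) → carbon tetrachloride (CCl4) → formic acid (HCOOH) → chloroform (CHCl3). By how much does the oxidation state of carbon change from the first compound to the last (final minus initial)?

Carbon oxidation states along the series — dichloromethane: 0, formaldehyde: 0, carbon tetrachloride: +4, formic acid: +2, chloroform: +2.
Net change = +2 − (0) = +2.

+2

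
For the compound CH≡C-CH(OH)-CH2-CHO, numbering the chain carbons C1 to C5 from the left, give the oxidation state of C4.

-2

C4 has one bond to C (0), one bond to C (0), one bond to H (-1), one bond to H (-1).
Oxidation state = 0 + 0 − 1 − 1 = -2.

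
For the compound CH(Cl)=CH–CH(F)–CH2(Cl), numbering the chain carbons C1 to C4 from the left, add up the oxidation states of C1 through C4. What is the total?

Bonds to more-electronegative neighbours contribute +1 each, bonds to H or metals contribute −1 each, and C–C bonds contribute 0. Tallying each carbon:
C1: 2C, 1H, 1Cl → 0 − 1 + 1 = 0
C2: 3C, 1H → 0 − 1 = -1
C3: 2C, 1H, 1F → 0 − 1 + 1 = 0
C4: 1C, 2H, 1Cl → 0 − 2 + 1 = -1
Sum = 0 − 1 + 0 − 1 = -2.

-2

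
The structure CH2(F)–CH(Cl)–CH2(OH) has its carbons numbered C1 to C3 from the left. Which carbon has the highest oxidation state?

Tallying each carbon's bonds:
C1: 1C, 2H, 1F → 0 − 2 + 1 = -1
C2: 2C, 1H, 1Cl → 0 − 1 + 1 = 0
C3: 1C, 2H, 1O → 0 − 2 + 1 = -1
The most oxidised carbon is C2 at 0.

C2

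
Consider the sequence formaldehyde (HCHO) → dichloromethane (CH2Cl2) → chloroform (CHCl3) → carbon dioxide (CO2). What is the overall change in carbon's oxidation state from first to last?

+4

Carbon oxidation states along the series — formaldehyde: 0, dichloromethane: 0, chloroform: +2, carbon dioxide: +4.
Net change = +4 − (0) = +4.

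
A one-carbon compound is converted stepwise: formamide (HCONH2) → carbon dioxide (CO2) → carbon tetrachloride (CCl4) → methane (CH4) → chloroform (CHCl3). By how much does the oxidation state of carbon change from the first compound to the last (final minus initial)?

Carbon oxidation states along the series — formamide: +2, carbon dioxide: +4, carbon tetrachloride: +4, methane: -4, chloroform: +2.
Net change = +2 − (+2) = 0.

0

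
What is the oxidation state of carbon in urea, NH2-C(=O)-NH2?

+4

The carbon has one bond to N (+1), a double bond to O (2×+1 = +2), one bond to N (+1).
Oxidation state = +1 + 2 + 1 = +4.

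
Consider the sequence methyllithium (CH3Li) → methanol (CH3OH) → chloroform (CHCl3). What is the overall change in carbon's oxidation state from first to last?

Carbon oxidation states along the series — methyllithium: -4, methanol: -2, chloroform: +2.
Net change = +2 − (-4) = +6.

+6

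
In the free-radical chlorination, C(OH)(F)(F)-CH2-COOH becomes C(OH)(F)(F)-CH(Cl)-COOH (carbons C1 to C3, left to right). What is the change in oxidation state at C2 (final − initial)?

+2

Before: C2 has 2 bonds to C, 2 bonds to H → oxidation state -2.
After: C2 has 2 bonds to C, 1 bond to H, 1 bond to Cl → oxidation state 0.
Δ = 0 − (-2) = +2, so this is an oxidation at C2.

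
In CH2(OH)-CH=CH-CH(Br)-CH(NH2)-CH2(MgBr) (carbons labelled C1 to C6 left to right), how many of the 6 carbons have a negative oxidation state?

4

Tallying each carbon's bonds:
C1: 1C, 2H, 1O → 0 − 2 + 1 = -1
C2: 3C, 1H → 0 − 1 = -1
C3: 3C, 1H → 0 − 1 = -1
C4: 2C, 1H, 1Br → 0 − 1 + 1 = 0
C5: 2C, 1H, 1N → 0 − 1 + 1 = 0
C6: 1C, 2H, 1Mg → 0 − 2 − 1 = -3
4 carbons (C1, C2, C3, C6) meet the condition.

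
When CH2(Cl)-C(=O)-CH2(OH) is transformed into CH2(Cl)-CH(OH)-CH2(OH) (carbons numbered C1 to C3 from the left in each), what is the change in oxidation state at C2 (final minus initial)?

Before: C2 has 2 bonds to C, 2 bonds to O → oxidation state +2.
After: C2 has 2 bonds to C, 1 bond to H, 1 bond to O → oxidation state 0.
Δ = 0 − (+2) = -2, so this is a reduction at C2.

-2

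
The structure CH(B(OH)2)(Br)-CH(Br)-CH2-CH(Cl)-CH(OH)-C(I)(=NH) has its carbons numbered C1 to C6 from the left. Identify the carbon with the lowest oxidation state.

C3

Tallying each carbon's bonds:
C1: 1C, 1H, 1Br, 1B → 0 − 1 + 1 − 1 = -1
C2: 2C, 1H, 1Br → 0 − 1 + 1 = 0
C3: 2C, 2H → 0 − 2 = -2
C4: 2C, 1H, 1Cl → 0 − 1 + 1 = 0
C5: 2C, 1H, 1O → 0 − 1 + 1 = 0
C6: 1C, 2N, 1I → 0 + 2 + 1 = +3
The most reduced carbon is C3 at -2.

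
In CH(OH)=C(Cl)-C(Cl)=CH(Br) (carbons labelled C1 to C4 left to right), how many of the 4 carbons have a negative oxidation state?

Assign +1 per bond to O/N/halogen, −1 per bond to H or an electropositive element, and 0 per bond to carbon. Tallying each carbon:
C1: 2C, 1H, 1O → 0 − 1 + 1 = 0
C2: 3C, 1Cl → 0 + 1 = +1
C3: 3C, 1Cl → 0 + 1 = +1
C4: 2C, 1H, 1Br → 0 − 1 + 1 = 0
0 carbons meet the condition.

0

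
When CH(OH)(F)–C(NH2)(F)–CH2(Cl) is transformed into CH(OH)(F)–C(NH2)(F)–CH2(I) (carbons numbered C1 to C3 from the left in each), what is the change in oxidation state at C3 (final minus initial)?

Before: C3 has 1 bond to C, 2 bonds to H, 1 bond to Cl → oxidation state -1.
After: C3 has 1 bond to C, 2 bonds to H, 1 bond to I → oxidation state -1.
Δ = -1 − (-1) = 0, so no net redox change at C3.

0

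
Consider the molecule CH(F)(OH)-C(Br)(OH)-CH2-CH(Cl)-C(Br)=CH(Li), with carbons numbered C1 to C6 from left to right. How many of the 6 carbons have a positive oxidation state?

Tallying each carbon's bonds:
C1: 1C, 1H, 1O, 1F → 0 − 1 + 1 + 1 = +1
C2: 2C, 1O, 1Br → 0 + 1 + 1 = +2
C3: 2C, 2H → 0 − 2 = -2
C4: 2C, 1H, 1Cl → 0 − 1 + 1 = 0
C5: 3C, 1Br → 0 + 1 = +1
C6: 2C, 1H, 1Li → 0 − 1 − 1 = -2
3 carbons (C1, C2, C5) meet the condition.

3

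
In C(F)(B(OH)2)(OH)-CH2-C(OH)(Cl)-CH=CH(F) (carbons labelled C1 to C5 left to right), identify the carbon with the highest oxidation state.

Bonds to more-electronegative neighbours contribute +1 each, bonds to H or metals contribute −1 each, and C–C bonds contribute 0. Tallying each carbon:
C1: 1C, 1O, 1F, 1B → 0 + 1 + 1 − 1 = +1
C2: 2C, 2H → 0 − 2 = -2
C3: 2C, 1O, 1Cl → 0 + 1 + 1 = +2
C4: 3C, 1H → 0 − 1 = -1
C5: 2C, 1H, 1F → 0 − 1 + 1 = 0
The most oxidised carbon is C3 at +2.

C3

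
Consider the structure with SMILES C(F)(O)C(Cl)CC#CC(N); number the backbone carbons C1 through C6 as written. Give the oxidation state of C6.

Bonds to more-electronegative neighbours contribute +1 each, bonds to H or metals contribute −1 each, and C–C bonds contribute 0.
C6 has one bond to C (0), one bond to H (-1), one bond to H (-1), one bond to N (+1).
Oxidation state = 0 − 1 − 1 + 1 = -1.

-1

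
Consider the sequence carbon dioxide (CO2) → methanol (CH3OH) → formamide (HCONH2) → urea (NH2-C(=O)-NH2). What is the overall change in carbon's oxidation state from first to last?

0

Carbon oxidation states along the series — carbon dioxide: +4, methanol: -2, formamide: +2, urea: +4.
Net change = +4 − (+4) = 0.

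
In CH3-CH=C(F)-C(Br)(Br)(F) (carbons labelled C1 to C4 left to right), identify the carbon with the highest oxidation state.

C4

Tallying each carbon's bonds:
C1: 1C, 3H → 0 − 3 = -3
C2: 3C, 1H → 0 − 1 = -1
C3: 3C, 1F → 0 + 1 = +1
C4: 1C, 1F, 2Br → 0 + 1 + 2 = +3
The most oxidised carbon is C4 at +3.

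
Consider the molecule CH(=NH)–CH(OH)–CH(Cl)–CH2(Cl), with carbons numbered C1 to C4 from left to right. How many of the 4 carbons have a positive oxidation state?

Each bond to a more electronegative atom (O, N, halogen) counts +1, each bond to a less electronegative atom (H, metal, B, Si) counts −1, and each C–C bond counts 0. Tallying each carbon:
C1: 1C, 1H, 2N → 0 − 1 + 2 = +1
C2: 2C, 1H, 1O → 0 − 1 + 1 = 0
C3: 2C, 1H, 1Cl → 0 − 1 + 1 = 0
C4: 1C, 2H, 1Cl → 0 − 2 + 1 = -1
1 carbon (C1) meets the condition.

1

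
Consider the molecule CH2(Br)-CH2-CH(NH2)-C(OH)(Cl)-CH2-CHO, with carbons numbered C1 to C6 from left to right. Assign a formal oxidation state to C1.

Bonds to more-electronegative neighbours contribute +1 each, bonds to H or metals contribute −1 each, and C–C bonds contribute 0.
C1 has one bond to C (0), one bond to H (-1), one bond to Br (+1), one bond to H (-1).
Oxidation state = 0 − 1 + 1 − 1 = -1.

-1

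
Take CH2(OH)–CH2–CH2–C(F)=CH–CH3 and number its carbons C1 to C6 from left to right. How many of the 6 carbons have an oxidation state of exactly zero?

Tallying each carbon's bonds:
C1: 1C, 2H, 1O → 0 − 2 + 1 = -1
C2: 2C, 2H → 0 − 2 = -2
C3: 2C, 2H → 0 − 2 = -2
C4: 3C, 1F → 0 + 1 = +1
C5: 3C, 1H → 0 − 1 = -1
C6: 1C, 3H → 0 − 3 = -3
0 carbons meet the condition.

0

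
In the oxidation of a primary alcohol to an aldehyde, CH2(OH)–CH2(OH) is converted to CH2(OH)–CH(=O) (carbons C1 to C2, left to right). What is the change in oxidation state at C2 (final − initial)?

+2

Before: C2 has 1 bond to C, 2 bonds to H, 1 bond to O → oxidation state -1.
After: C2 has 1 bond to C, 1 bond to H, 2 bonds to O → oxidation state +1.
Δ = +1 − (-1) = +2, so this is an oxidation at C2.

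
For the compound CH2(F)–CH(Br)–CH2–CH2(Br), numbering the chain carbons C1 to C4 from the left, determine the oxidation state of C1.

-1

C1 has one bond to C (0), one bond to H (-1), one bond to F (+1), one bond to H (-1).
Oxidation state = 0 − 1 + 1 − 1 = -1.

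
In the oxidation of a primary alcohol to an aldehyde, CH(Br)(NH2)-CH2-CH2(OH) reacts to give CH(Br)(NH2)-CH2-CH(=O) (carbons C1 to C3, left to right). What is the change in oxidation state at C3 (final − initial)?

Before: C3 has 1 bond to C, 2 bonds to H, 1 bond to O → oxidation state -1.
After: C3 has 1 bond to C, 1 bond to H, 2 bonds to O → oxidation state +1.
Δ = +1 − (-1) = +2, so this is an oxidation at C3.

+2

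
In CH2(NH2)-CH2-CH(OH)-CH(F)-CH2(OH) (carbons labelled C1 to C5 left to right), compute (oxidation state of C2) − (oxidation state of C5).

-1

C2: 2C, 2H → 0 − 2 = -2
C5: 1C, 2H, 1O → 0 − 2 + 1 = -1
Difference: -2 − (-1) = -1.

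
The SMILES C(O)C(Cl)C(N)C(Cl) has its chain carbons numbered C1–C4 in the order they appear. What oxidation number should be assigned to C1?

-1

C1 has one bond to C (0), one bond to O (+1), one bond to H (-1), one bond to H (-1).
Oxidation state = 0 + 1 − 1 − 1 = -1.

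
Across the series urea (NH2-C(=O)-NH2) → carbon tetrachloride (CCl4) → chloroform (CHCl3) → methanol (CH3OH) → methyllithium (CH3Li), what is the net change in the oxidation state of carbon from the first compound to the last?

Carbon oxidation states along the series — urea: +4, carbon tetrachloride: +4, chloroform: +2, methanol: -2, methyllithium: -4.
Net change = -4 − (+4) = -8.

-8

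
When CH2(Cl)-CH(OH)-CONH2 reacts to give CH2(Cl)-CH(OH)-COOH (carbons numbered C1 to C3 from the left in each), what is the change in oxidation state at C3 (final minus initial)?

Before: C3 has 1 bond to C, 2 bonds to O, 1 bond to N → oxidation state +3.
After: C3 has 1 bond to C, 3 bonds to O → oxidation state +3.
Δ = +3 − (+3) = 0, so no net redox change at C3.

0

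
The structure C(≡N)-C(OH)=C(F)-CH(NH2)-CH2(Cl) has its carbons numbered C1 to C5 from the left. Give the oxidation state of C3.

C3 has a double bond to C (2×0 = 0), one bond to C (0), one bond to F (+1).
Oxidation state = 0 + 0 + 1 = +1.

+1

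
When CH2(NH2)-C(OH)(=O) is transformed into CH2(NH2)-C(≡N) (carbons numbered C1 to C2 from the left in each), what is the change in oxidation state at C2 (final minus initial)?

Before: C2 has 1 bond to C, 3 bonds to O → oxidation state +3.
After: C2 has 1 bond to C, 3 bonds to N → oxidation state +3.
Δ = +3 − (+3) = 0, so no net redox change at C2.

0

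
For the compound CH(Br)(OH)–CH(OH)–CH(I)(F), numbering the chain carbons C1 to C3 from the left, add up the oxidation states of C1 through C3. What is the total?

Bonds to more-electronegative neighbours contribute +1 each, bonds to H or metals contribute −1 each, and C–C bonds contribute 0. Tallying each carbon:
C1: 1C, 1H, 1O, 1Br → 0 − 1 + 1 + 1 = +1
C2: 2C, 1H, 1O → 0 − 1 + 1 = 0
C3: 1C, 1H, 1F, 1I → 0 − 1 + 1 + 1 = +1
Sum = +1 + 0 + 1 = +2.

+2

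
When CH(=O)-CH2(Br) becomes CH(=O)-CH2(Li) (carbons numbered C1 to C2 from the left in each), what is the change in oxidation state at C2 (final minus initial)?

-2

Before: C2 has 1 bond to C, 2 bonds to H, 1 bond to Br → oxidation state -1.
After: C2 has 1 bond to C, 2 bonds to H, 1 bond to Li → oxidation state -3.
Δ = -3 − (-1) = -2, so this is a reduction at C2.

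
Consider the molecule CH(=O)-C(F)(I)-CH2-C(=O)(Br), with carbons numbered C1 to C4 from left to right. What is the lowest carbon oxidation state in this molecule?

-2

Each bond to a more electronegative atom (O, N, halogen) counts +1, each bond to a less electronegative atom (H, metal, B, Si) counts −1, and each C–C bond counts 0. Tallying each carbon:
C1: 1C, 1H, 2O → 0 − 1 + 2 = +1
C2: 2C, 1F, 1I → 0 + 1 + 1 = +2
C3: 2C, 2H → 0 − 2 = -2
C4: 1C, 2O, 1Br → 0 + 2 + 1 = +3
The lowest value is -2.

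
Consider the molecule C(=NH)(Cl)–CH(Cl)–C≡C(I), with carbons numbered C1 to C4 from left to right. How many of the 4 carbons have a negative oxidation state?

0

Tallying each carbon's bonds:
C1: 1C, 2N, 1Cl → 0 + 2 + 1 = +3
C2: 2C, 1H, 1Cl → 0 − 1 + 1 = 0
C3: 4C → 0 = 0
C4: 3C, 1I → 0 + 1 = +1
0 carbons meet the condition.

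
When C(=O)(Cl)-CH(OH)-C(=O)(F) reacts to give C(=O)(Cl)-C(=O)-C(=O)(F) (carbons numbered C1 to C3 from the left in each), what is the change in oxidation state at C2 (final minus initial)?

+2

Before: C2 has 2 bonds to C, 1 bond to H, 1 bond to O → oxidation state 0.
After: C2 has 2 bonds to C, 2 bonds to O → oxidation state +2.
Δ = +2 − (0) = +2, so this is an oxidation at C2.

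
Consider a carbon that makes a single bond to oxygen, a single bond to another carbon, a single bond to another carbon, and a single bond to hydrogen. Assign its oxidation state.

The carbon has one bond to C (0), one bond to C (0), one bond to O (+1), one bond to H (-1).
Oxidation state = 0 + 0 + 1 − 1 = 0.

0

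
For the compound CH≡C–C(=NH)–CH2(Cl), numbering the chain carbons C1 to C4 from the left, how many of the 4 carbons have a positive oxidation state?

Tallying each carbon's bonds:
C1: 3C, 1H → 0 − 1 = -1
C2: 4C → 0 = 0
C3: 2C, 2N → 0 + 2 = +2
C4: 1C, 2H, 1Cl → 0 − 2 + 1 = -1
1 carbon (C3) meets the condition.

1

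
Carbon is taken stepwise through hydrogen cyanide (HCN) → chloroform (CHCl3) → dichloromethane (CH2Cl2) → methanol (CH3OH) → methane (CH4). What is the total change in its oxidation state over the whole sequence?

-6

Carbon oxidation states along the series — hydrogen cyanide: +2, chloroform: +2, dichloromethane: 0, methanol: -2, methane: -4.
Net change = -4 − (+2) = -6.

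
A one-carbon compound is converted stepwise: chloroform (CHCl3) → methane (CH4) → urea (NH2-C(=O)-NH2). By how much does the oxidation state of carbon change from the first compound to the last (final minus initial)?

Carbon oxidation states along the series — chloroform: +2, methane: -4, urea: +4.
Net change = +4 − (+2) = +2.

+2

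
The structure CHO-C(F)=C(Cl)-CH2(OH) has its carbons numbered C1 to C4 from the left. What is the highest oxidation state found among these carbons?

Tallying each carbon's bonds:
C1: 1C, 1H, 2O → 0 − 1 + 2 = +1
C2: 3C, 1F → 0 + 1 = +1
C3: 3C, 1Cl → 0 + 1 = +1
C4: 1C, 2H, 1O → 0 − 2 + 1 = -1
The highest value is +1.

+1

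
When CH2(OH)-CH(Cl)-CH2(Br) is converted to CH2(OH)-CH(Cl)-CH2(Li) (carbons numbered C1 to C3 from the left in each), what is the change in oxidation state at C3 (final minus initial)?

-2

Before: C3 has 1 bond to C, 2 bonds to H, 1 bond to Br → oxidation state -1.
After: C3 has 1 bond to C, 2 bonds to H, 1 bond to Li → oxidation state -3.
Δ = -3 − (-1) = -2, so this is a reduction at C3.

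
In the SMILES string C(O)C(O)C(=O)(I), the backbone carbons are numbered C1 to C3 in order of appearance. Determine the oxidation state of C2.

0

Bonds to more-electronegative neighbours contribute +1 each, bonds to H or metals contribute −1 each, and C–C bonds contribute 0.
C2 has one bond to C (0), one bond to C (0), one bond to O (+1), one bond to H (-1).
Oxidation state = 0 + 0 + 1 − 1 = 0.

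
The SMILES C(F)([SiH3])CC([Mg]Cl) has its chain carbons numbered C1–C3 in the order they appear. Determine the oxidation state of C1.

C1 has one bond to C (0), one bond to F (+1), one bond to H (-1), one bond to Si (-1).
Oxidation state = 0 + 1 − 1 − 1 = -1.

-1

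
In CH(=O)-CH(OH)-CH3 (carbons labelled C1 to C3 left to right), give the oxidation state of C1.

C1 has one bond to C (0), a double bond to O (2×+1 = +2), one bond to H (-1).
Oxidation state = 0 + 2 − 1 = +1.

+1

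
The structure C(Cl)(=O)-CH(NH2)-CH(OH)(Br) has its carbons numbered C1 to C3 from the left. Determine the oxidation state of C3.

+1

Each bond to a more electronegative atom (O, N, halogen) counts +1, each bond to a less electronegative atom (H, metal, B, Si) counts −1, and each C–C bond counts 0.
C3 has one bond to C (0), one bond to O (+1), one bond to H (-1), one bond to Br (+1).
Oxidation state = 0 + 1 − 1 + 1 = +1.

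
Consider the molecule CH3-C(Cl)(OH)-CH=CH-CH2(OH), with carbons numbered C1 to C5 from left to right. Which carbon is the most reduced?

C1

Bonds to more-electronegative neighbours contribute +1 each, bonds to H or metals contribute −1 each, and C–C bonds contribute 0. Tallying each carbon:
C1: 1C, 3H → 0 − 3 = -3
C2: 2C, 1O, 1Cl → 0 + 1 + 1 = +2
C3: 3C, 1H → 0 − 1 = -1
C4: 3C, 1H → 0 − 1 = -1
C5: 1C, 2H, 1O → 0 − 2 + 1 = -1
The most reduced carbon is C1 at -3.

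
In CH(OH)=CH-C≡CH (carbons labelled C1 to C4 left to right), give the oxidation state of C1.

Each bond to a more electronegative atom (O, N, halogen) counts +1, each bond to a less electronegative atom (H, metal, B, Si) counts −1, and each C–C bond counts 0.
C1 has a double bond to C (2×0 = 0), one bond to H (-1), one bond to O (+1).
Oxidation state = 0 − 1 + 1 = 0.

0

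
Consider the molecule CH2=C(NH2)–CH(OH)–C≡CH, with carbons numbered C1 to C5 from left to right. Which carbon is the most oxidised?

C2

Tallying each carbon's bonds:
C1: 2C, 2H → 0 − 2 = -2
C2: 3C, 1N → 0 + 1 = +1
C3: 2C, 1H, 1O → 0 − 1 + 1 = 0
C4: 4C → 0 = 0
C5: 3C, 1H → 0 − 1 = -1
The most oxidised carbon is C2 at +1.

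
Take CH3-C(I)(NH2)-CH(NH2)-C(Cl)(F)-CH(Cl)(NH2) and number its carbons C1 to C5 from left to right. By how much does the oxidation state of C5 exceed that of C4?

-1

C5: 1C, 1H, 1N, 1Cl → 0 − 1 + 1 + 1 = +1
C4: 2C, 1F, 1Cl → 0 + 1 + 1 = +2
Difference: +1 − (+2) = -1.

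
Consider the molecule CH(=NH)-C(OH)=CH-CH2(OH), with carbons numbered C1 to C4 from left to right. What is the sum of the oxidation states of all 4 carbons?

Tallying each carbon's bonds:
C1: 1C, 1H, 2N → 0 − 1 + 2 = +1
C2: 3C, 1O → 0 + 1 = +1
C3: 3C, 1H → 0 − 1 = -1
C4: 1C, 2H, 1O → 0 − 2 + 1 = -1
Sum = +1 + 1 − 1 − 1 = 0.

0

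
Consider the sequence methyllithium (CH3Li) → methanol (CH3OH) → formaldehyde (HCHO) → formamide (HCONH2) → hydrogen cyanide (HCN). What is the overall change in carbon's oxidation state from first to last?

Carbon oxidation states along the series — methyllithium: -4, methanol: -2, formaldehyde: 0, formamide: +2, hydrogen cyanide: +2.
Net change = +2 − (-4) = +6.

+6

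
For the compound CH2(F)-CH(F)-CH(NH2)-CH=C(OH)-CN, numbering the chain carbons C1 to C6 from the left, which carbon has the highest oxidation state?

Tallying each carbon's bonds:
C1: 1C, 2H, 1F → 0 − 2 + 1 = -1
C2: 2C, 1H, 1F → 0 − 1 + 1 = 0
C3: 2C, 1H, 1N → 0 − 1 + 1 = 0
C4: 3C, 1H → 0 − 1 = -1
C5: 3C, 1O → 0 + 1 = +1
C6: 1C, 3N → 0 + 3 = +3
The most oxidised carbon is C6 at +3.

C6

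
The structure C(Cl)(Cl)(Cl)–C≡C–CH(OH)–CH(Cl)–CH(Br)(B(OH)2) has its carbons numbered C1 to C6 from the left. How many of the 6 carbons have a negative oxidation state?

Tallying each carbon's bonds:
C1: 1C, 3Cl → 0 + 3 = +3
C2: 4C → 0 = 0
C3: 4C → 0 = 0
C4: 2C, 1H, 1O → 0 − 1 + 1 = 0
C5: 2C, 1H, 1Cl → 0 − 1 + 1 = 0
C6: 1C, 1H, 1Br, 1B → 0 − 1 + 1 − 1 = -1
1 carbon (C6) meets the condition.

1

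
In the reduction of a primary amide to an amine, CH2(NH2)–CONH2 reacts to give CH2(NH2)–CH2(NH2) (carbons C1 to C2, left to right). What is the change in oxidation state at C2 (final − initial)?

-4

Before: C2 has 1 bond to C, 2 bonds to O, 1 bond to N → oxidation state +3.
After: C2 has 1 bond to C, 2 bonds to H, 1 bond to N → oxidation state -1.
Δ = -1 − (+3) = -4, so this is a reduction at C2.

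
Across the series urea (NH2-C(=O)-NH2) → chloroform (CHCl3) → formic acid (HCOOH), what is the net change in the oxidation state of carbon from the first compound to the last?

Carbon oxidation states along the series — urea: +4, chloroform: +2, formic acid: +2.
Net change = +2 − (+4) = -2.

-2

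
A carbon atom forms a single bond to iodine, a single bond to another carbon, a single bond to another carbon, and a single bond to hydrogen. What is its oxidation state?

The carbon has one bond to C (0), one bond to C (0), one bond to H (-1), one bond to I (+1).
Oxidation state = 0 + 0 − 1 + 1 = 0.

0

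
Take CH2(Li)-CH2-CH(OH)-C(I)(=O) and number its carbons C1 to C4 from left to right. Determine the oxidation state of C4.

+3

C4 has one bond to C (0), one bond to I (+1), a double bond to O (2×+1 = +2).
Oxidation state = 0 + 1 + 2 = +3.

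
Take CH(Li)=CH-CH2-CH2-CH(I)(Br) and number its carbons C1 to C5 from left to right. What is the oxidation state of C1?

-2

Bonds to more-electronegative neighbours contribute +1 each, bonds to H or metals contribute −1 each, and C–C bonds contribute 0.
C1 has a double bond to C (2×0 = 0), one bond to H (-1), one bond to Li (-1).
Oxidation state = 0 − 1 − 1 = -2.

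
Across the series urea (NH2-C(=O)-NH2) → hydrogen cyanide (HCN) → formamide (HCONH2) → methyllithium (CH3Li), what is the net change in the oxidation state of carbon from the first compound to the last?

Carbon oxidation states along the series — urea: +4, hydrogen cyanide: +2, formamide: +2, methyllithium: -4.
Net change = -4 − (+4) = -8.

-8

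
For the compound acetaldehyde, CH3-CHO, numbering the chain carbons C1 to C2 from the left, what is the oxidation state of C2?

Bonds to more-electronegative neighbours contribute +1 each, bonds to H or metals contribute −1 each, and C–C bonds contribute 0.
C2 has one bond to H (-1), a double bond to O (2×+1 = +2), one bond to C (0).
Oxidation state = -1 + 2 + 0 = +1.

+1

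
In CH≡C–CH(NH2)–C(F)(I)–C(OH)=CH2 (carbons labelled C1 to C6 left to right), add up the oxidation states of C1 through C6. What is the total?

0

Tallying each carbon's bonds:
C1: 3C, 1H → 0 − 1 = -1
C2: 4C → 0 = 0
C3: 2C, 1H, 1N → 0 − 1 + 1 = 0
C4: 2C, 1F, 1I → 0 + 1 + 1 = +2
C5: 3C, 1O → 0 + 1 = +1
C6: 2C, 2H → 0 − 2 = -2
Sum = -1 + 0 + 0 + 2 + 1 − 2 = 0.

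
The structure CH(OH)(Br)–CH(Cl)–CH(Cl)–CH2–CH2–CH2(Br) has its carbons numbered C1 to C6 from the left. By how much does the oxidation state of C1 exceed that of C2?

+1

C1: 1C, 1H, 1O, 1Br → 0 − 1 + 1 + 1 = +1
C2: 2C, 1H, 1Cl → 0 − 1 + 1 = 0
Difference: +1 − (0) = +1.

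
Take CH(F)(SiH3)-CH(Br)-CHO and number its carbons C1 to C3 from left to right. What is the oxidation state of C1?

-1

C1 has one bond to C (0), one bond to F (+1), one bond to H (-1), one bond to Si (-1).
Oxidation state = 0 + 1 − 1 − 1 = -1.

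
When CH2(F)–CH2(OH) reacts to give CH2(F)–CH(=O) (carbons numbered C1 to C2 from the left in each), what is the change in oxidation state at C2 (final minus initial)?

Before: C2 has 1 bond to C, 2 bonds to H, 1 bond to O → oxidation state -1.
After: C2 has 1 bond to C, 1 bond to H, 2 bonds to O → oxidation state +1.
Δ = +1 − (-1) = +2, so this is an oxidation at C2.

+2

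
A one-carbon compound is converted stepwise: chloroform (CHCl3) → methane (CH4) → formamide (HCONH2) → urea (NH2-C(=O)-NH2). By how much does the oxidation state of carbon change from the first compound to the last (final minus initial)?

Carbon oxidation states along the series — chloroform: +2, methane: -4, formamide: +2, urea: +4.
Net change = +4 − (+2) = +2.

+2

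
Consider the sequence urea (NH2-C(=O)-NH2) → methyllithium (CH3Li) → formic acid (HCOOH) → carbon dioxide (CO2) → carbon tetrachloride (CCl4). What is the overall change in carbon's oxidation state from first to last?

0

Carbon oxidation states along the series — urea: +4, methyllithium: -4, formic acid: +2, carbon dioxide: +4, carbon tetrachloride: +4.
Net change = +4 − (+4) = 0.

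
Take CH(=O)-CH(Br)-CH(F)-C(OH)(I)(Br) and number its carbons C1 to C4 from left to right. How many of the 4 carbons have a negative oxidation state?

0

Assign +1 per bond to O/N/halogen, −1 per bond to H or an electropositive element, and 0 per bond to carbon. Tallying each carbon:
C1: 1C, 1H, 2O → 0 − 1 + 2 = +1
C2: 2C, 1H, 1Br → 0 − 1 + 1 = 0
C3: 2C, 1H, 1F → 0 − 1 + 1 = 0
C4: 1C, 1O, 1Br, 1I → 0 + 1 + 1 + 1 = +3
0 carbons meet the condition.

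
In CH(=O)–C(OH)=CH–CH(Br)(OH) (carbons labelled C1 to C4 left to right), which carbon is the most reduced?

Each bond to a more electronegative atom (O, N, halogen) counts +1, each bond to a less electronegative atom (H, metal, B, Si) counts −1, and each C–C bond counts 0. Tallying each carbon:
C1: 1C, 1H, 2O → 0 − 1 + 2 = +1
C2: 3C, 1O → 0 + 1 = +1
C3: 3C, 1H → 0 − 1 = -1
C4: 1C, 1H, 1O, 1Br → 0 − 1 + 1 + 1 = +1
The most reduced carbon is C3 at -1.

C3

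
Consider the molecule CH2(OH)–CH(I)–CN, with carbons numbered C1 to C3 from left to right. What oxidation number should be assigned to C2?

C2 has one bond to C (0), one bond to C (0), one bond to H (-1), one bond to I (+1).
Oxidation state = 0 + 0 − 1 + 1 = 0.

0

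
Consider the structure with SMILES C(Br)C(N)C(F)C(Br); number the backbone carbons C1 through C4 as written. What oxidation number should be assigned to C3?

0

Assign +1 per bond to O/N/halogen, −1 per bond to H or an electropositive element, and 0 per bond to carbon.
C3 has one bond to C (0), one bond to C (0), one bond to H (-1), one bond to F (+1).
Oxidation state = 0 + 0 − 1 + 1 = 0.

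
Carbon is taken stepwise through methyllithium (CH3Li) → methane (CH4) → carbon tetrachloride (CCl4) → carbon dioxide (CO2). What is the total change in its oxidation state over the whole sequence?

Carbon oxidation states along the series — methyllithium: -4, methane: -4, carbon tetrachloride: +4, carbon dioxide: +4.
Net change = +4 − (-4) = +8.

+8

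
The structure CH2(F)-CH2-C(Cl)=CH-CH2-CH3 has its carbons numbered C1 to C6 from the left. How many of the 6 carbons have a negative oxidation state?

Count +1 for every bond to an atom more electronegative than carbon and −1 for every bond to one less electronegative; C–C bonds are 0. Tallying each carbon:
C1: 1C, 2H, 1F → 0 − 2 + 1 = -1
C2: 2C, 2H → 0 − 2 = -2
C3: 3C, 1Cl → 0 + 1 = +1
C4: 3C, 1H → 0 − 1 = -1
C5: 2C, 2H → 0 − 2 = -2
C6: 1C, 3H → 0 − 3 = -3
5 carbons (C1, C2, C4, C5, C6) meet the condition.

5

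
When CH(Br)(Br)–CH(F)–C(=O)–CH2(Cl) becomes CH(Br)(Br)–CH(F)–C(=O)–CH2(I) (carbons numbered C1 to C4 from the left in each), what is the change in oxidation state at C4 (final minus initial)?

Before: C4 has 1 bond to C, 2 bonds to H, 1 bond to Cl → oxidation state -1.
After: C4 has 1 bond to C, 2 bonds to H, 1 bond to I → oxidation state -1.
Δ = -1 − (-1) = 0, so no net redox change at C4.

0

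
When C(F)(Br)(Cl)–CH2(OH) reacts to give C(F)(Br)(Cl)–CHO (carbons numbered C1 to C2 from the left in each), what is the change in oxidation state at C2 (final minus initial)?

+2

Before: C2 has 1 bond to C, 2 bonds to H, 1 bond to O → oxidation state -1.
After: C2 has 1 bond to C, 1 bond to H, 2 bonds to O → oxidation state +1.
Δ = +1 − (-1) = +2, so this is an oxidation at C2.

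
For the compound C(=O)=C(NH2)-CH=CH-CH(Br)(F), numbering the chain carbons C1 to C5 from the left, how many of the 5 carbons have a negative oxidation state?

2

Assign +1 per bond to O/N/halogen, −1 per bond to H or an electropositive element, and 0 per bond to carbon. Tallying each carbon:
C1: 2C, 2O → 0 + 2 = +2
C2: 3C, 1N → 0 + 1 = +1
C3: 3C, 1H → 0 − 1 = -1
C4: 3C, 1H → 0 − 1 = -1
C5: 1C, 1H, 1F, 1Br → 0 − 1 + 1 + 1 = +1
2 carbons (C3, C4) meet the condition.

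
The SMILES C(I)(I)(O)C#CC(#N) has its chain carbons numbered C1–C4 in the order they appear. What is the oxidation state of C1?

C1 has one bond to C (0), one bond to I (+1), one bond to I (+1), one bond to O (+1).
Oxidation state = 0 + 1 + 1 + 1 = +3.

+3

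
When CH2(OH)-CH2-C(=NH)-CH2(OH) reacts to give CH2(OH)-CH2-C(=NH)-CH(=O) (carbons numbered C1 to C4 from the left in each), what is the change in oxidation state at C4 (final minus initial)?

Before: C4 has 1 bond to C, 2 bonds to H, 1 bond to O → oxidation state -1.
After: C4 has 1 bond to C, 1 bond to H, 2 bonds to O → oxidation state +1.
Δ = +1 − (-1) = +2, so this is an oxidation at C4.

+2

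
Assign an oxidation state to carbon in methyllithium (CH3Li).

-4

Each bond to a more electronegative atom (O, N, halogen) counts +1, each bond to a less electronegative atom (H, metal, B, Si) counts −1, and each C–C bond counts 0.
The carbon has one bond to H (-1), one bond to H (-1), one bond to H (-1), one bond to Li (-1).
Oxidation state = -1 − 1 − 1 − 1 = -4.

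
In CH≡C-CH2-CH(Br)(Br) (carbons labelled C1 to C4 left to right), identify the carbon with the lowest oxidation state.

C3

Tallying each carbon's bonds:
C1: 3C, 1H → 0 − 1 = -1
C2: 4C → 0 = 0
C3: 2C, 2H → 0 − 2 = -2
C4: 1C, 1H, 2Br → 0 − 1 + 2 = +1
The most reduced carbon is C3 at -2.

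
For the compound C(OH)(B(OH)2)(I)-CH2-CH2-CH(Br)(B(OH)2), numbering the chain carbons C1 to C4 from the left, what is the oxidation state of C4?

Bonds to more-electronegative neighbours contribute +1 each, bonds to H or metals contribute −1 each, and C–C bonds contribute 0.
C4 has one bond to C (0), one bond to H (-1), one bond to Br (+1), one bond to B (-1).
Oxidation state = 0 − 1 + 1 − 1 = -1.

-1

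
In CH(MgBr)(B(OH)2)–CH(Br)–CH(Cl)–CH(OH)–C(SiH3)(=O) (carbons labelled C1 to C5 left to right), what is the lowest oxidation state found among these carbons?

Each bond to a more electronegative atom (O, N, halogen) counts +1, each bond to a less electronegative atom (H, metal, B, Si) counts −1, and each C–C bond counts 0. Tallying each carbon:
C1: 1C, 1H, 1Mg, 1B → 0 − 1 − 1 − 1 = -3
C2: 2C, 1H, 1Br → 0 − 1 + 1 = 0
C3: 2C, 1H, 1Cl → 0 − 1 + 1 = 0
C4: 2C, 1H, 1O → 0 − 1 + 1 = 0
C5: 1C, 2O, 1Si → 0 + 2 − 1 = +1
The lowest value is -3.

-3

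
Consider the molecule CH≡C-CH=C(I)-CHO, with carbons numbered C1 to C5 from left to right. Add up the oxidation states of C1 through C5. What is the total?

0

Assign +1 per bond to O/N/halogen, −1 per bond to H or an electropositive element, and 0 per bond to carbon. Tallying each carbon:
C1: 3C, 1H → 0 − 1 = -1
C2: 4C → 0 = 0
C3: 3C, 1H → 0 − 1 = -1
C4: 3C, 1I → 0 + 1 = +1
C5: 1C, 1H, 2O → 0 − 1 + 2 = +1
Sum = -1 + 0 − 1 + 1 + 1 = 0.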